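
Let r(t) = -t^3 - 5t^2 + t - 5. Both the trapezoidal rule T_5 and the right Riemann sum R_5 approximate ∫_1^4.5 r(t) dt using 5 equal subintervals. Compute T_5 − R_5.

64.00625

T_5 = -264.13625.
R_5 = -328.1425.
T_5 − R_5 = 64.00625.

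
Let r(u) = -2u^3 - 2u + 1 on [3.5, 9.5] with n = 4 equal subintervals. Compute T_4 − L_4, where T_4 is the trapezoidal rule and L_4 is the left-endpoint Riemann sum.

T_4 = -4157.25.
L_4 = -2926.5.
T_4 − L_4 = -1230.75.

-1230.75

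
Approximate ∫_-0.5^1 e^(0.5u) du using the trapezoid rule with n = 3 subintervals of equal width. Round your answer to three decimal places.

1.749

Δu = (1 − (-0.5))/3 = 0.5.
f(-0.5) ≈ 0.779, f(0) ≈ 1.000, f(0.5) ≈ 1.284, f(1) ≈ 1.649.
T_3 = (Δu/2)·[f(u_0) + 2f(u_1) + 2f(u_2) + f(u_3)].
Sum ≈ 1.749.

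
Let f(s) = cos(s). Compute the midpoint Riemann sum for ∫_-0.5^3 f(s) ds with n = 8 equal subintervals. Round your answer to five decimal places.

Δs = (3 − (-0.5))/8 = 0.4375.
Midpoints: -0.28125, 0.15625, 0.59375, 1.03125, 1.46875, 1.90625, 2.34375, 2.78125.
f(-0.28125) ≈ 0.96071, f(0.15625) ≈ 0.98782, f(0.59375) ≈ 0.82885, f(1.03125) ≈ 0.51375, f(1.46875) ≈ 0.10187, f(1.90625) ≈ -0.32920, f(2.34375) ≈ -0.69825, f(2.78125) ≈ -0.93578.
Sum = Δs · [f(-0.28125) + f(0.15625) + f(0.59375) + ...].
Sum ≈ 0.62552.

0.62552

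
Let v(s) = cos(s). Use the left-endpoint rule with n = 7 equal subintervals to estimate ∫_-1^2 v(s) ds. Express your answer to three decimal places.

1.929

Δs = (2 − (-1))/7 = 3/7.
Left endpoints: -1, -4/7, -1/7, 2/7, 5/7, 8/7, 11/7.
v(-1) ≈ 0.540, v(-4/7) ≈ 0.841, v(-1/7) ≈ 0.990, v(2/7) ≈ 0.959, v(5/7) ≈ 0.756, v(8/7) ≈ 0.415, v(11/7) ≈ -0.001.
Sum = Δs · [v(-1) + v(-4/7) + v(-1/7) + ...].
Sum ≈ 1.929.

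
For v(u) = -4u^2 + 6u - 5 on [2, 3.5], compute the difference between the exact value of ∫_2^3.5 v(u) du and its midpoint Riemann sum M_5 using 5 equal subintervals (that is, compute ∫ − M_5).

-0.045

Exact integral: ∫_2^3.5 v(u) du = -29.25.
M_5 = -29.205.
Error = -29.25 − (-29.205) = -0.045.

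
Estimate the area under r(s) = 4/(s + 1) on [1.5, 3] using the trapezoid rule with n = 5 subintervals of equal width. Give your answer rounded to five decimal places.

1.88293

Δs = (3 − 1.5)/5 = 0.3.
r(1.5) = 1.6, r(1.8) = 10/7, r(2.1) = 40/31, r(2.4) = 20/17, r(2.7) = 40/37, r(3) = 1.
T_5 = (Δs/2)·[r(s_0) + 2r(s_1) + ... + 2r(s_{4}) + r(s_5)].
Sum ≈ 1.88293.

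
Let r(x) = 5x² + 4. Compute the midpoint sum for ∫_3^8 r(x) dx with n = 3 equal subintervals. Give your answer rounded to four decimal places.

Δx = (8 − 3)/3 = 5/3.
Midpoints: 23/6, 5.5, 43/6.
r(23/6) = 2789/36, r(5.5) = 155.25, r(43/6) = 9389/36.
Sum = Δx · [r(23/6) + r(5.5) + r(43/6)].
Sum ≈ 822.5463.

822.5463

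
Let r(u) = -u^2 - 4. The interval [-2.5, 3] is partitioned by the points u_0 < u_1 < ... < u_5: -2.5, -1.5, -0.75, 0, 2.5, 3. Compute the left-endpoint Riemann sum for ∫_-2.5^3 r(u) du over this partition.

Subinterval widths: 1, 0.75, 0.75, 2.5, 0.5.
Left endpoints: -2.5, -1.5, -0.75, 0, 2.5.
r(-2.5) = -10.25, r(-1.5) = -6.25, r(-0.75) = -4.5625, r(0) = -4, r(2.5) = -10.25.
Sum = Σ Δu_i · r(u_i).
Sum = -33.484375.

-33.484375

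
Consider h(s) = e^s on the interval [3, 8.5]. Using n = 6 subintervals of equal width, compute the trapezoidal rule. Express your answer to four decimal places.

5232.7185

Δs = (8.5 − 3)/6 = 11/12.
h(3) ≈ 20.0855, h(47/12) ≈ 50.2327, h(29/6) ≈ 125.6290, h(5.75) ≈ 314.1907, h(20/3) ≈ 785.7720, h(91/12) ≈ 1965.1686, h(8.5) ≈ 4914.7688.
T_6 = (Δs/2)·[h(s_0) + 2h(s_1) + ... + 2h(s_{5}) + h(s_6)].
Sum ≈ 5232.7185.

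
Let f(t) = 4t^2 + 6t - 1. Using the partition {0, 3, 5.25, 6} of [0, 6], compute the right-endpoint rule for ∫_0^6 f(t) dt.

609.9375

Subinterval widths: 3, 2.25, 0.75.
Right endpoints: 3, 5.25, 6.
f(3) = 53, f(5.25) = 140.75, f(6) = 179.
Sum = Σ Δt_i · f(t_i).
Sum = 609.9375.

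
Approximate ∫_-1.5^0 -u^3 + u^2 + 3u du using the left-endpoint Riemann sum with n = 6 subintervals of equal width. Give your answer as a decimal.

-0.79296875

Δu = (0 − (-1.5))/6 = 0.25.
Left endpoints: -1.5, -1.25, -1, -0.75, -0.5, -0.25.
f(-1.5) = 1.125, f(-1.25) = -0.234375, f(-1) = -1, f(-0.75) = -1.265625, f(-0.5) = -1.125, f(-0.25) = -0.671875.
Sum = Δu · [f(-1.5) + f(-1.25) + f(-1) + ...].
Sum = -0.79296875.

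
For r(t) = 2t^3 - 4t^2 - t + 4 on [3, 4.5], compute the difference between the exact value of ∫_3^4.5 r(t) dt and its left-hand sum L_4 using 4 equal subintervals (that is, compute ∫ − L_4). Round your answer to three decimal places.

14.678

Exact integral: ∫_3^4.5 r(t) dt = 79.40625.
L_4 ≈ 64.72852.
Error ≈ 79.40625 − 64.72852 ≈ 14.678.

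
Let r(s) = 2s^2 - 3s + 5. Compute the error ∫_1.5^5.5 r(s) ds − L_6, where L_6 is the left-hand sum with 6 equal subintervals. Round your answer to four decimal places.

Exact integral: ∫_1.5^5.5 r(s) ds ≈ 86.666667.
L_6 ≈ 72.592593.
Error ≈ 86.666667 − 72.592593 ≈ 14.0741.

14.0741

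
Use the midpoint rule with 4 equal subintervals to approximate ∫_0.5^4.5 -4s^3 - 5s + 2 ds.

-442

Δs = (4.5 − 0.5)/4 = 1.
Midpoints: 1, 2, 3, 4.
f(1) = -7, f(2) = -40, f(3) = -121, f(4) = -274.
Sum = Δs · [f(1) + f(2) + f(3) + f(4)].
Sum = -442.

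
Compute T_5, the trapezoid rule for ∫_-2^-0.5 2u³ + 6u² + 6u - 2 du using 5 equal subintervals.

Δu = (-0.5 − (-2))/5 = 0.3.
f(-2) = -6, f(-1.7) = -4.686, f(-1.4) = -4.128, f(-1.1) = -4.002, f(-0.8) = -3.984, f(-0.5) = -3.75.
T_5 = (Δu/2)·[f(u_0) + 2f(u_1) + ... + 2f(u_{4}) + f(u_5)].
Sum = -6.5025.

-6.5025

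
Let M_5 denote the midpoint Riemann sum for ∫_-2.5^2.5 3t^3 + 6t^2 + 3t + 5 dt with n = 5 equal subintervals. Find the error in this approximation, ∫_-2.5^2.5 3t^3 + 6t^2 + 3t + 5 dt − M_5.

Exact integral: ∫_-2.5^2.5 f(t) dt = 87.5.
M_5 = 85.
Error = 87.5 − 85 = 2.5.

2.5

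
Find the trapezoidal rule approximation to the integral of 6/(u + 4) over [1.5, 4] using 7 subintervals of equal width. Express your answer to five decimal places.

2.24927

Δu = (4 − 1.5)/7 = 5/14.
f(1.5) = 12/11, f(13/7) = 42/41, f(31/14) = 28/29, f(18/7) = 21/23, f(41/14) = 84/97, f(23/7) = 14/17, f(51/14) = 84/107, f(4) = 0.75.
T_7 = (Δu/2)·[f(u_0) + 2f(u_1) + ... + 2f(u_{6}) + f(u_7)].
Sum ≈ 2.24927.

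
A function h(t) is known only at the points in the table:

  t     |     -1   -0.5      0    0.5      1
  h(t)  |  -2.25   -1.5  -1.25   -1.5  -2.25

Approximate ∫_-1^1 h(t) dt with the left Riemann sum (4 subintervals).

Δt = 0.5.
Sum = 0.5·[(-2.25) + (-1.5) + (-1.25) + (-1.5)] = -3.25.

-3.25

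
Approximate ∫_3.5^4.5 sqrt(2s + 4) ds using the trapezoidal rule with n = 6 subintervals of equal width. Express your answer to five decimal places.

3.46304

Δs = (4.5 − 3.5)/6 = 1/6.
f(3.5) ≈ 3.31662, f(11/3) ≈ 3.36650, f(23/6) ≈ 3.41565, f(4) ≈ 3.46410, f(25/6) ≈ 3.51188, f(13/3) ≈ 3.55903, f(4.5) ≈ 3.60555.
T_6 = (Δs/2)·[f(s_0) + 2f(s_1) + ... + 2f(s_{5}) + f(s_6)].
Sum ≈ 3.46304.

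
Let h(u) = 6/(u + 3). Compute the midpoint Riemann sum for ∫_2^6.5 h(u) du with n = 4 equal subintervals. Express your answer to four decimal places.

Δu = (6.5 − 2)/4 = 1.125.
Midpoints: 2.5625, 3.6875, 4.8125, 5.9375.
h(2.5625) = 96/89, h(3.6875) = 96/107, h(4.8125) = 0.768, h(5.9375) = 96/143.
Sum = Δu · [h(2.5625) + h(3.6875) + h(4.8125) + h(5.9375)].
Sum ≈ 3.8421.

3.8421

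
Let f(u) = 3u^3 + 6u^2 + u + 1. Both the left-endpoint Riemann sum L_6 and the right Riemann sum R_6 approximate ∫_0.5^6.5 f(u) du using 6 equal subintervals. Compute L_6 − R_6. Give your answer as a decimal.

L_6 = 1411.5.
R_6 = 2493.
L_6 − R_6 = -1081.5.

-1081.5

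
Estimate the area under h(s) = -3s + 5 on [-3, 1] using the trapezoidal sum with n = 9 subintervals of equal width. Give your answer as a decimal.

32

Δs = (1 − (-3))/9 = 4/9.
h(-3) = 14, h(-23/9) = 38/3, h(-19/9) = 34/3, h(-5/3) = 10, h(-11/9) = 26/3, h(-7/9) = 22/3, h(-1/3) = 6, h(1/9) = 14/3, h(5/9) = 10/3, h(1) = 2.
T_9 = (Δs/2)·[h(s_0) + 2h(s_1) + ... + 2h(s_{8}) + h(s_9)].
Sum = 32.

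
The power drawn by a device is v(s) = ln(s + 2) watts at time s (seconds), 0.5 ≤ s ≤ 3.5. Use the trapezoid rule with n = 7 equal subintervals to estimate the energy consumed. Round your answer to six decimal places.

Δs = (3.5 − 0.5)/7 = 3/7.
v(0.5) ≈ 0.916291, v(13/14) ≈ 1.074515, v(19/14) ≈ 1.211090, v(25/14) ≈ 1.331235, v(31/14) ≈ 1.438480, v(37/14) ≈ 1.535330, v(43/14) ≈ 1.623623, v(3.5) ≈ 1.704748.
T_7 = (Δs/2)·[v(s_0) + 2v(s_1) + ... + 2v(s_{6}) + v(s_7)].
Sum ≈ 4.082054.

4.082054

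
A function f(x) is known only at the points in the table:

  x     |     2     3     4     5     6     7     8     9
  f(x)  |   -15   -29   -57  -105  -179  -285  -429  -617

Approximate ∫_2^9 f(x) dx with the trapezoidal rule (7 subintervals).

-1400

Δx = 1.
T_7 = (1/2)·[(-15) + 2·(-29) + 2·(-57) + 2·(-105) + 2·(-179) + 2·(-285) + 2·(-429) + (-617)] = -1400.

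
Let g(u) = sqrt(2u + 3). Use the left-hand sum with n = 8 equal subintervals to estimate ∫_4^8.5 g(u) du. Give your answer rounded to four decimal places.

17.3262

Δu = (8.5 − 4)/8 = 0.5625.
Left endpoints: 4, 4.5625, 5.125, 5.6875, 6.25, 6.8125, 7.375, 7.9375.
g(4) ≈ 3.3166, g(4.5625) ≈ 3.4821, g(5.125) ≈ 3.6401, g(5.6875) ≈ 3.7914, g(6.25) ≈ 3.9370, g(6.8125) ≈ 4.0774, g(7.375) ≈ 4.2131, g(7.9375) ≈ 4.3445.
Sum = Δu · [g(4) + g(4.5625) + g(5.125) + ...].
Sum ≈ 17.3262.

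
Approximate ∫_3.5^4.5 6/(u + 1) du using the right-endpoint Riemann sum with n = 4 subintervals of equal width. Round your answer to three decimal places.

Δu = (4.5 − 3.5)/4 = 0.25.
Right endpoints: 3.75, 4, 4.25, 4.5.
f(3.75) = 24/19, f(4) = 1.2, f(4.25) = 8/7, f(4.5) = 12/11.
Sum = Δu · [f(3.75) + f(4) + f(4.25) + f(4.5)].
Sum ≈ 1.174.

1.174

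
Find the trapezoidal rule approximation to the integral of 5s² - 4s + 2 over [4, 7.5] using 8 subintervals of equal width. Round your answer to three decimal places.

Δs = (7.5 − 4)/8 = 0.4375.
f(4) = 66, f(4.4375) = 82.70703125, f(4.875) = 101.328125, f(5.3125) = 121.86328125, f(5.75) = 144.3125, f(6.1875) = 168.67578125, f(6.625) = 194.953125, f(7.0625) = 223.14453125, f(7.5) = 253.25.
T_8 = (Δs/2)·[f(s_0) + 2f(s_1) + ... + 2f(s_{7}) + f(s_8)].
Sum ≈ 523.517.

523.517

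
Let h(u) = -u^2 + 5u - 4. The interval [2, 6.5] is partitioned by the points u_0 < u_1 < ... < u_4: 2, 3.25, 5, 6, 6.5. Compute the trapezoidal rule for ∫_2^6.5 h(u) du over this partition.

Subinterval widths: 1.25, 1.75, 1, 0.5.
h(2) = 2, h(3.25) = 1.6875, h(5) = -4, h(6) = -10, h(6.5) = -13.75.
On each subinterval the trapezoid contributes (Δu_i/2)·[h(u_{i-1}) + h(u_i)].
Sum = -12.65625.

-12.65625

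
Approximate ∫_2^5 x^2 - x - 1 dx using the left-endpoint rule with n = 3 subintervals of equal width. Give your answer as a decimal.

17

Δx = (5 − 2)/3 = 1.
Left endpoints: 2, 3, 4.
f(2) = 1, f(3) = 5, f(4) = 11.
Sum = Δx · [f(2) + f(3) + f(4)].
Sum = 17.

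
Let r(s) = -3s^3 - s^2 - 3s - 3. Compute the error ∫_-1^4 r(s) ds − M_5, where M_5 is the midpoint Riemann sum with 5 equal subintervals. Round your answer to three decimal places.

-6.042

Exact integral: ∫_-1^4 r(s) ds ≈ -250.41667.
M_5 = -244.375.
Error ≈ -250.41667 − (-244.375) ≈ -6.042.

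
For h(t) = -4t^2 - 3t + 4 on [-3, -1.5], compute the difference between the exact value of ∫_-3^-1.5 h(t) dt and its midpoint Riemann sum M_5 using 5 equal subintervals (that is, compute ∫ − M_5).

-0.045

Exact integral: ∫_-3^-1.5 h(t) dt = -15.375.
M_5 = -15.33.
Error = -15.375 − (-15.33) = -0.045.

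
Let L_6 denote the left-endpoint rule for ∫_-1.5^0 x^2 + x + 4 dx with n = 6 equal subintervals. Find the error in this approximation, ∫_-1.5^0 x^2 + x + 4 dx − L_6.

Exact integral: ∫_-1.5^0 f(x) dx = 6.
L_6 = 6.109375.
Error = 6 − 6.109375 = -0.109375.

-0.109375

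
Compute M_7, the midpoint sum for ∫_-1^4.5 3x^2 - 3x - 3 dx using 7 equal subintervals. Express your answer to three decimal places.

45.901

Δx = (4.5 − (-1))/7 = 11/14.
Midpoints: -17/28, 5/28, 27/28, 1.75, 71/28, 93/28, 115/28.
f(-17/28) = -57/784, f(5/28) = -2697/784, f(27/28) = -2433/784, f(1.75) = 0.9375, f(71/28) = 6807/784, f(93/28) = 15783/784, f(115/28) = 27663/784.
Sum = Δx · [f(-17/28) + f(5/28) + f(27/28) + ...].
Sum ≈ 45.901.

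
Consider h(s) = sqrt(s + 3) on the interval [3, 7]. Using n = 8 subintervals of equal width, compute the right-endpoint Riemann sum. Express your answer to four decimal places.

11.4611

Δs = (7 − 3)/8 = 0.5.
Right endpoints: 3.5, 4, 4.5, 5, 5.5, 6, 6.5, 7.
h(3.5) ≈ 2.5495, h(4) ≈ 2.6458, h(4.5) ≈ 2.7386, h(5) ≈ 2.8284, h(5.5) ≈ 2.9155, h(6) ≈ 3.0000, h(6.5) ≈ 3.0822, h(7) ≈ 3.1623.
Sum = Δs · [h(3.5) + h(4) + h(4.5) + ...].
Sum ≈ 11.4611.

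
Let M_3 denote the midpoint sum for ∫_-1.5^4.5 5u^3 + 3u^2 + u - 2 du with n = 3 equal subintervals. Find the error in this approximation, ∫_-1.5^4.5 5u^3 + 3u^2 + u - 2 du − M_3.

51

Exact integral: ∫_-1.5^4.5 f(u) du = 597.75.
M_3 = 546.75.
Error = 597.75 − 546.75 = 51.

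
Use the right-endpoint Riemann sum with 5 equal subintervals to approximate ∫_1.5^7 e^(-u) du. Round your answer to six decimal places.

0.121966

Δu = (7 − 1.5)/5 = 1.1.
Right endpoints: 2.6, 3.7, 4.8, 5.9, 7.
f(2.6) ≈ 0.074274, f(3.7) ≈ 0.024724, f(4.8) ≈ 0.008230, f(5.9) ≈ 0.002739, f(7) ≈ 0.000912.
Sum = Δu · [f(2.6) + f(3.7) + f(4.8) + f(5.9) + f(7)].
Sum ≈ 0.121966.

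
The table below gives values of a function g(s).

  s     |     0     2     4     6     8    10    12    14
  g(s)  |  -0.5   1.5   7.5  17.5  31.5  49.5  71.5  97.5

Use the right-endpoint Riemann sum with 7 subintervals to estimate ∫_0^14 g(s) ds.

553

Δs = 2.
Sum = 2·[1.5 + 7.5 + 17.5 + 31.5 + 49.5 + 71.5 + 97.5] = 553.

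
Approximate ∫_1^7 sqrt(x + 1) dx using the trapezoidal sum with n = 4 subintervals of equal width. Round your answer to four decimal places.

13.1666

Δx = (7 − 1)/4 = 1.5.
f(1) ≈ 1.4142, f(2.5) ≈ 1.8708, f(4) ≈ 2.2361, f(5.5) ≈ 2.5495, f(7) ≈ 2.8284.
T_4 = (Δx/2)·[f(x_0) + 2f(x_1) + 2f(x_2) + 2f(x_3) + f(x_4)].
Sum ≈ 13.1666.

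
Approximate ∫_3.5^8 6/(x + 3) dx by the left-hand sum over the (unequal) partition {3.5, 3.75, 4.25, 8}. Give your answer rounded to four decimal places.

3.7787

Subinterval widths: 0.25, 0.5, 3.75.
Left endpoints: 3.5, 3.75, 4.25.
f(3.5) = 12/13, f(3.75) = 8/9, f(4.25) = 24/29.
Sum = Σ Δx_i · f(x_i).
Sum ≈ 3.7787.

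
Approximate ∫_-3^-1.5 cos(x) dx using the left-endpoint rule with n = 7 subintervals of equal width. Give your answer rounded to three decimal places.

-0.967

Δx = (-1.5 − (-3))/7 = 3/14.
Left endpoints: -3, -39/14, -18/7, -33/14, -15/7, -27/14, -12/7.
f(-3) ≈ -0.990, f(-39/14) ≈ -0.937, f(-18/7) ≈ -0.842, f(-33/14) ≈ -0.708, f(-15/7) ≈ -0.541, f(-27/14) ≈ -0.350, f(-12/7) ≈ -0.143.
Sum = Δx · [f(-3) + f(-39/14) + f(-18/7) + ...].
Sum ≈ -0.967.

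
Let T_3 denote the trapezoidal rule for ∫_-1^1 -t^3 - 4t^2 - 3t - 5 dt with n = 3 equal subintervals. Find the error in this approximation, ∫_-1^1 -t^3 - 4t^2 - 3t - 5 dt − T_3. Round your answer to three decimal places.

0.593

Exact integral: ∫_-1^1 f(t) dt ≈ -12.66667.
T_3 ≈ -13.25926.
Error ≈ -12.66667 − (-13.25926) ≈ 0.593.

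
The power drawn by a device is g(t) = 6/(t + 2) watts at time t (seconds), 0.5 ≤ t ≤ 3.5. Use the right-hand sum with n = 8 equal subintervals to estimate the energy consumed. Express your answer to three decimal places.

Δt = (3.5 − 0.5)/8 = 0.375.
Right endpoints: 0.875, 1.25, 1.625, 2, 2.375, 2.75, 3.125, 3.5.
g(0.875) = 48/23, g(1.25) = 24/13, g(1.625) = 48/29, g(2) = 1.5, g(2.375) = 48/35, g(2.75) = 24/19, g(3.125) = 48/41, g(3.5) = 12/11.
Sum = Δt · [g(0.875) + g(1.25) + g(1.625) + ...].
Sum ≈ 4.494.

4.494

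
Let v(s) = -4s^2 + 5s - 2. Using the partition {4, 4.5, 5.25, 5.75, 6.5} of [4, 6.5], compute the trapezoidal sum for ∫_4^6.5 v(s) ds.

-220.9375

Subinterval widths: 0.5, 0.75, 0.5, 0.75.
v(4) = -46, v(4.5) = -60.5, v(5.25) = -86, v(5.75) = -105.5, v(6.5) = -138.5.
On each subinterval the trapezoid contributes (Δs_i/2)·[v(s_{i-1}) + v(s_i)].
Sum = -220.9375.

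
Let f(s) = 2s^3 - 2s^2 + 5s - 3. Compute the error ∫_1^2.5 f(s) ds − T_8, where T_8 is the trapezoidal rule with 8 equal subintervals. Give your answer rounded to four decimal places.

Exact integral: ∫_1^2.5 f(s) ds = 17.90625.
T_8 ≈ 17.980957.
Error ≈ 17.90625 − 17.980957 ≈ -0.0747.

-0.0747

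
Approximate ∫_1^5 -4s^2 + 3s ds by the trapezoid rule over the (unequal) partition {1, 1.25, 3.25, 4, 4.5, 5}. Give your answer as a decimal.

Subinterval widths: 0.25, 2, 0.75, 0.5, 0.5.
f(1) = -1, f(1.25) = -2.5, f(3.25) = -32.5, f(4) = -52, f(4.5) = -67.5, f(5) = -85.
On each subinterval the trapezoid contributes (Δs_i/2)·[f(s_{i-1}) + f(s_i)].
Sum = -135.125.

-135.125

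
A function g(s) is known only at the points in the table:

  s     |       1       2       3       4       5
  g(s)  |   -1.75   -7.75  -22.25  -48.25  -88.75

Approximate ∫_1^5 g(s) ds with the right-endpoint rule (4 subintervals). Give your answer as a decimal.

Δs = 1.
Sum = 1·[(-7.75) + (-22.25) + (-48.25) + (-88.75)] = -167.

-167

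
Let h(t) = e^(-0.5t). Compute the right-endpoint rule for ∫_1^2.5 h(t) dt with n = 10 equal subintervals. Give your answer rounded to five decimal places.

0.61635

Δt = (2.5 − 1)/10 = 0.15.
Right endpoints: 1.15, 1.3, 1.45, 1.6, 1.75, 1.9, 2.05, 2.2, 2.35, 2.5.
h(1.15) ≈ 0.56270, h(1.3) ≈ 0.52205, h(1.45) ≈ 0.48432, h(1.6) ≈ 0.44933, h(1.75) ≈ 0.41686, h(1.9) ≈ 0.38674, h(2.05) ≈ 0.35880, h(2.2) ≈ 0.33287, h(2.35) ≈ 0.30882, h(2.5) ≈ 0.28650.
Sum = Δt · [h(1.15) + h(1.3) + h(1.45) + ...].
Sum ≈ 0.61635.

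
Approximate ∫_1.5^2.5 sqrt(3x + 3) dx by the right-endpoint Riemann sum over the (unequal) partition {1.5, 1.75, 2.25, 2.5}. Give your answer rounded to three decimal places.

Subinterval widths: 0.25, 0.5, 0.25.
Right endpoints: 1.75, 2.25, 2.5.
f(1.75) ≈ 2.872, f(2.25) ≈ 3.122, f(2.5) ≈ 3.240.
Sum = Σ Δx_i · f(x_i).
Sum ≈ 3.089.

3.089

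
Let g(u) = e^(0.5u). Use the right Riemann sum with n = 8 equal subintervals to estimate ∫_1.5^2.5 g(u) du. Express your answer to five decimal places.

Δu = (2.5 − 1.5)/8 = 0.125.
Right endpoints: 1.625, 1.75, 1.875, 2, 2.125, 2.25, 2.375, 2.5.
g(1.625) ≈ 2.25353, g(1.75) ≈ 2.39888, g(1.875) ≈ 2.55359, g(2) ≈ 2.71828, g(2.125) ≈ 2.89360, g(2.25) ≈ 3.08022, g(2.375) ≈ 3.27887, g(2.5) ≈ 3.49034.
Sum = Δu · [g(1.625) + g(1.75) + g(1.875) + ...].
Sum ≈ 2.83341.

2.83341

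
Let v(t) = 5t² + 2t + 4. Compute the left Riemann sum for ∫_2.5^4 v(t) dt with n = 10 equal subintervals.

Δt = (4 − 2.5)/10 = 0.15.
Left endpoints: 2.5, 2.65, 2.8, 2.95, 3.1, 3.25, 3.4, 3.55, 3.7, 3.85.
v(2.5) = 40.25, v(2.65) = 44.4125, v(2.8) = 48.8, v(2.95) = 53.4125, v(3.1) = 58.25, v(3.25) = 63.3125, v(3.4) = 68.6, v(3.55) = 74.1125, v(3.7) = 79.85, v(3.85) = 85.8125.
Sum = Δt · [v(2.5) + v(2.65) + v(2.8) + ...].
Sum = 92.521875.

92.521875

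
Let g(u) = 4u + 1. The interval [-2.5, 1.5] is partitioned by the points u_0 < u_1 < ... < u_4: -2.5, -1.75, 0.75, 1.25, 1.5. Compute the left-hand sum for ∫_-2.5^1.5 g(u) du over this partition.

Subinterval widths: 0.75, 2.5, 0.5, 0.25.
Left endpoints: -2.5, -1.75, 0.75, 1.25.
g(-2.5) = -9, g(-1.75) = -6, g(0.75) = 4, g(1.25) = 6.
Sum = Σ Δu_i · g(u_i).
Sum = -18.25.

-18.25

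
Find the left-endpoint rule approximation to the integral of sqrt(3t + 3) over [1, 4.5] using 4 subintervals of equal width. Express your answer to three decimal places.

Δt = (4.5 − 1)/4 = 0.875.
Left endpoints: 1, 1.875, 2.75, 3.625.
f(1) ≈ 2.449, f(1.875) ≈ 2.937, f(2.75) ≈ 3.354, f(3.625) ≈ 3.725.
Sum = Δt · [f(1) + f(1.875) + f(2.75) + f(3.625)].
Sum ≈ 10.907.

10.907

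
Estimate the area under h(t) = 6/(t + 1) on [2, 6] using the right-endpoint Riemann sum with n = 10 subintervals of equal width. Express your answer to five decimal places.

Δt = (6 − 2)/10 = 0.4.
Right endpoints: 2.4, 2.8, 3.2, 3.6, 4, 4.4, 4.8, 5.2, 5.6, 6.
h(2.4) = 30/17, h(2.8) = 30/19, h(3.2) = 10/7, h(3.6) = 30/23, h(4) = 1.2, h(4.4) = 10/9, h(4.8) = 30/29, h(5.2) = 30/31, h(5.6) = 10/11, h(6) = 6/7.
Sum = Δt · [h(2.4) + h(2.8) + h(3.2) + ...].
Sum ≈ 4.86246.

4.86246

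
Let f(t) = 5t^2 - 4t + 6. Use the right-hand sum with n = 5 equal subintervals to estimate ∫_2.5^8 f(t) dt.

Δt = (8 − 2.5)/5 = 1.1.
Right endpoints: 3.6, 4.7, 5.8, 6.9, 8.
f(3.6) = 56.4, f(4.7) = 97.65, f(5.8) = 151, f(6.9) = 216.45, f(8) = 294.
Sum = Δt · [f(3.6) + f(4.7) + f(5.8) + f(6.9) + f(8)].
Sum = 897.05.

897.05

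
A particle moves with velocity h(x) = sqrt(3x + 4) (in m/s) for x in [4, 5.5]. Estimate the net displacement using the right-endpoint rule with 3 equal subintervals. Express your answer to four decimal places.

6.5349

Δx = (5.5 − 4)/3 = 0.5.
Right endpoints: 4.5, 5, 5.5.
h(4.5) ≈ 4.1833, h(5) ≈ 4.3589, h(5.5) ≈ 4.5277.
Sum = Δx · [h(4.5) + h(5) + h(5.5)].
Sum ≈ 6.5349.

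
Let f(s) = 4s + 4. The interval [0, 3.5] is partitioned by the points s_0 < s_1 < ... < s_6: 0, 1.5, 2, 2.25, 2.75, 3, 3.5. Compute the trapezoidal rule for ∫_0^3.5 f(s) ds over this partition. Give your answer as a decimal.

38.5

Subinterval widths: 1.5, 0.5, 0.25, 0.5, 0.25, 0.5.
f(0) = 4, f(1.5) = 10, f(2) = 12, f(2.25) = 13, f(2.75) = 15, f(3) = 16, f(3.5) = 18.
On each subinterval the trapezoid contributes (Δs_i/2)·[f(s_{i-1}) + f(s_i)].
Sum = 38.5.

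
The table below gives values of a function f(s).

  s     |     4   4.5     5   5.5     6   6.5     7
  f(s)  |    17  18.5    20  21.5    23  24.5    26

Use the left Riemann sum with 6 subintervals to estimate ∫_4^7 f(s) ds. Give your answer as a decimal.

62.25

Δs = 0.5.
Sum = 0.5·[17 + 18.5 + 20 + 21.5 + 23 + 24.5] = 62.25.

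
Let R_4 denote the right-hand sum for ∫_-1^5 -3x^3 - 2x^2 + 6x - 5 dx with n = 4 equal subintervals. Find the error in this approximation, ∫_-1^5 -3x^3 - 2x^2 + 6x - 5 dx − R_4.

Exact integral: ∫_-1^5 f(x) dx = -510.
R_4 = -847.5.
Error = -510 − (-847.5) = 337.5.

337.5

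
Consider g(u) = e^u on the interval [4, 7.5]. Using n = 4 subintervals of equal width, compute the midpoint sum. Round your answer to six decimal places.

1698.731948

Δu = (7.5 − 4)/4 = 0.875.
Midpoints: 4.4375, 5.3125, 6.1875, 7.0625.
g(4.4375) ≈ 84.563269, g(5.3125) ≈ 202.856737, g(6.1875) ≈ 486.628014, g(7.0625) ≈ 1167.359921.
Sum = Δu · [g(4.4375) + g(5.3125) + g(6.1875) + g(7.0625)].
Sum ≈ 1698.731948.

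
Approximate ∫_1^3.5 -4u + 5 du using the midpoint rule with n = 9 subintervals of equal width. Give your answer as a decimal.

Δu = (3.5 − 1)/9 = 5/18.
Midpoints: 41/36, 17/12, 61/36, 71/36, 2.25, 91/36, 101/36, 37/12, 121/36.
f(41/36) = 4/9, f(17/12) = -2/3, f(61/36) = -16/9, f(71/36) = -26/9, f(2.25) = -4, f(91/36) = -46/9, f(101/36) = -56/9, f(37/12) = -22/3, f(121/36) = -76/9.
Sum = Δu · [f(41/36) + f(17/12) + f(61/36) + ...].
Sum = -10.

-10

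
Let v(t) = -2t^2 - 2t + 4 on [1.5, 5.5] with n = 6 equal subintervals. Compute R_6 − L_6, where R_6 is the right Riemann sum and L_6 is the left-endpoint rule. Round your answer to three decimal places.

-42.667

R_6 ≈ -142.59259.
L_6 ≈ -99.92593.
R_6 − L_6 ≈ -42.667.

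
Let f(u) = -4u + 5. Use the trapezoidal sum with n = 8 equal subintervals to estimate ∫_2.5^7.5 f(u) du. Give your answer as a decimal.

-75

Δu = (7.5 − 2.5)/8 = 0.625.
f(2.5) = -5, f(3.125) = -7.5, f(3.75) = -10, f(4.375) = -12.5, f(5) = -15, f(5.625) = -17.5, f(6.25) = -20, f(6.875) = -22.5, f(7.5) = -25.
T_8 = (Δu/2)·[f(u_0) + 2f(u_1) + ... + 2f(u_{7}) + f(u_8)].
Sum = -75.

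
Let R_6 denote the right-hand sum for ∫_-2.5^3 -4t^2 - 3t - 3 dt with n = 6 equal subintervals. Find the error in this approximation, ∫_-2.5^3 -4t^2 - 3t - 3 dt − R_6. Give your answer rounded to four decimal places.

Exact integral: ∫_-2.5^3 f(t) dt ≈ -77.458333.
R_6 ≈ -93.143519.
Error ≈ -77.458333 − (-93.143519) ≈ 15.6852.

15.6852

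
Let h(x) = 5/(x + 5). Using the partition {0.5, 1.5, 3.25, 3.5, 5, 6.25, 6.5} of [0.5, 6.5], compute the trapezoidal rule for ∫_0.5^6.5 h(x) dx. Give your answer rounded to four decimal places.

3.7082

Subinterval widths: 1, 1.75, 0.25, 1.5, 1.25, 0.25.
h(0.5) = 10/11, h(1.5) = 10/13, h(3.25) = 20/33, h(3.5) = 10/17, h(5) = 0.5, h(6.25) = 4/9, h(6.5) = 10/23.
On each subinterval the trapezoid contributes (Δx_i/2)·[h(x_{i-1}) + h(x_i)].
Sum ≈ 3.7082.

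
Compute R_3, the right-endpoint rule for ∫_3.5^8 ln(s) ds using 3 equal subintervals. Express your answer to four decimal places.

Δs = (8 − 3.5)/3 = 1.5.
Right endpoints: 5, 6.5, 8.
f(5) ≈ 1.6094, f(6.5) ≈ 1.8718, f(8) ≈ 2.0794.
Sum = Δs · [f(5) + f(6.5) + f(8)].
Sum ≈ 8.3410.

8.3410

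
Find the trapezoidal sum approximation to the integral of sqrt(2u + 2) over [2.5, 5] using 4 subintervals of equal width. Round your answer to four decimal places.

7.6801

Δu = (5 − 2.5)/4 = 0.625.
f(2.5) ≈ 2.6458, f(3.125) ≈ 2.8723, f(3.75) ≈ 3.0822, f(4.375) ≈ 3.2787, f(5) ≈ 3.4641.
T_4 = (Δu/2)·[f(u_0) + 2f(u_1) + 2f(u_2) + 2f(u_3) + f(u_4)].
Sum ≈ 7.6801.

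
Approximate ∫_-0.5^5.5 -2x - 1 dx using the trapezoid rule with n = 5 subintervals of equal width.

Δx = (5.5 − (-0.5))/5 = 1.2.
f(-0.5) = 0, f(0.7) = -2.4, f(1.9) = -4.8, f(3.1) = -7.2, f(4.3) = -9.6, f(5.5) = -12.
T_5 = (Δx/2)·[f(x_0) + 2f(x_1) + ... + 2f(x_{4}) + f(x_5)].
Sum = -36.

-36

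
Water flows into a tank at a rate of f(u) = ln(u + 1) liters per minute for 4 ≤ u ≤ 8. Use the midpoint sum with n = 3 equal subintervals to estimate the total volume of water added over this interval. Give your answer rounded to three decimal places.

7.734

Δu = (8 − 4)/3 = 4/3.
Midpoints: 14/3, 6, 22/3.
f(14/3) ≈ 1.735, f(6) ≈ 1.946, f(22/3) ≈ 2.120.
Sum = Δu · [f(14/3) + f(6) + f(22/3)].
Sum ≈ 7.734.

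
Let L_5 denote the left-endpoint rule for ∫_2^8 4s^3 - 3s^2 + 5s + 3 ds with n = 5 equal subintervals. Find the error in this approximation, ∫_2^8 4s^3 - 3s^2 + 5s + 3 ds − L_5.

1037.52

Exact integral: ∫_2^8 f(s) ds = 3744.
L_5 = 2706.48.
Error = 3744 − 2706.48 = 1037.52.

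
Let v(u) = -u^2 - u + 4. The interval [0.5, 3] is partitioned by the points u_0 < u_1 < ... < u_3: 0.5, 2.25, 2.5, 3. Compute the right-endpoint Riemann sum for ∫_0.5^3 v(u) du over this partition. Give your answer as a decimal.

-10.984375

Subinterval widths: 1.75, 0.25, 0.5.
Right endpoints: 2.25, 2.5, 3.
v(2.25) = -3.3125, v(2.5) = -4.75, v(3) = -8.
Sum = Σ Δu_i · v(u_i).
Sum = -10.984375.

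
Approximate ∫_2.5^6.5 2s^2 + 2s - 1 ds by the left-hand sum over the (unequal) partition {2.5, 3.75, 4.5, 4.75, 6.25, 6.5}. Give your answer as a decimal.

161.5625

Subinterval widths: 1.25, 0.75, 0.25, 1.5, 0.25.
Left endpoints: 2.5, 3.75, 4.5, 4.75, 6.25.
f(2.5) = 16.5, f(3.75) = 34.625, f(4.5) = 48.5, f(4.75) = 53.625, f(6.25) = 89.625.
Sum = Σ Δs_i · f(s_i).
Sum = 161.5625.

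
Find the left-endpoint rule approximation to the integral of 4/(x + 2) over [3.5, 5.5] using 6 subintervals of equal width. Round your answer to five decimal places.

Δx = (5.5 − 3.5)/6 = 1/3.
Left endpoints: 3.5, 23/6, 25/6, 4.5, 29/6, 31/6.
f(3.5) = 8/11, f(23/6) = 24/35, f(25/6) = 24/37, f(4.5) = 8/13, f(29/6) = 24/41, f(31/6) = 24/43.
Sum = Δx · [f(3.5) + f(23/6) + f(25/6) + ...].
Sum ≈ 1.27351.

1.27351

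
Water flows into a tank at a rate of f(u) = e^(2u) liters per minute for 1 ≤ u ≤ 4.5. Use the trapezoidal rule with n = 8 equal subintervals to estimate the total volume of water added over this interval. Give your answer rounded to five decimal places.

4302.87196

Δu = (4.5 − 1)/8 = 0.4375.
f(1) ≈ 7.38906, f(1.4375) ≈ 17.72542, f(1.875) ≈ 42.52108, f(2.3125) ≈ 102.00277, f(2.75) ≈ 244.69193, f(3.1875) ≈ 586.98543, f(3.625) ≈ 1408.10485, f(4.0625) ≈ 3377.86793, f(4.5) ≈ 8103.08393.
T_8 = (Δu/2)·[f(u_0) + 2f(u_1) + ... + 2f(u_{7}) + f(u_8)].
Sum ≈ 4302.87196.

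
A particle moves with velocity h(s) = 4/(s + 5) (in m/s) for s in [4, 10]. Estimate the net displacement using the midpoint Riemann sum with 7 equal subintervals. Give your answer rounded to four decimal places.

Δs = (10 − 4)/7 = 6/7.
Midpoints: 31/7, 37/7, 43/7, 7, 55/7, 61/7, 67/7.
h(31/7) = 14/33, h(37/7) = 7/18, h(43/7) = 14/39, h(7) = 1/3, h(55/7) = 14/45, h(61/7) = 7/24, h(67/7) = 14/51.
Sum = Δs · [h(31/7) + h(37/7) + h(43/7) + ...].
Sum ≈ 2.0423.

2.0423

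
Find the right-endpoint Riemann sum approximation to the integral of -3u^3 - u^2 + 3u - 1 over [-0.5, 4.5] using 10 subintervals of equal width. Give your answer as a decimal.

-386.5625

Δu = (4.5 − (-0.5))/10 = 0.5.
Right endpoints: 0, 0.5, 1, 1.5, 2, 2.5, 3, 3.5, 4, 4.5.
f(0) = -1, f(0.5) = -0.125, f(1) = -2, f(1.5) = -8.875, f(2) = -23, f(2.5) = -46.625, f(3) = -82, f(3.5) = -131.375, f(4) = -197, f(4.5) = -281.125.
Sum = Δu · [f(0) + f(0.5) + f(1) + ...].
Sum = -386.5625.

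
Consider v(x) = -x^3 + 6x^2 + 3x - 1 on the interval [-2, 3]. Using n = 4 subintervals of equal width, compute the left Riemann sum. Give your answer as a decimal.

Δx = (3 − (-2))/4 = 1.25.
Left endpoints: -2, -0.75, 0.5, 1.75.
v(-2) = 25, v(-0.75) = 0.546875, v(0.5) = 1.875, v(1.75) = 17.265625.
Sum = Δx · [v(-2) + v(-0.75) + v(0.5) + v(1.75)].
Sum = 55.859375.

55.859375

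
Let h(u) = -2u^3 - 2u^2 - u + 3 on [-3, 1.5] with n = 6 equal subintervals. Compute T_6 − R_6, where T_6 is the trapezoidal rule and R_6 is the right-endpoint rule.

19.40625

T_6 = 35.6484375.
R_6 = 16.2421875.
T_6 − R_6 = 19.40625.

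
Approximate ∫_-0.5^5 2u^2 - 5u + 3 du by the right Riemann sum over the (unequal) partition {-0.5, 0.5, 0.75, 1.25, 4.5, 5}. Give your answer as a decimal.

Subinterval widths: 1, 0.25, 0.5, 3.25, 0.5.
Right endpoints: 0.5, 0.75, 1.25, 4.5, 5.
f(0.5) = 1, f(0.75) = 0.375, f(1.25) = -0.125, f(4.5) = 21, f(5) = 28.
Sum = Σ Δu_i · f(u_i).
Sum = 83.28125.

83.28125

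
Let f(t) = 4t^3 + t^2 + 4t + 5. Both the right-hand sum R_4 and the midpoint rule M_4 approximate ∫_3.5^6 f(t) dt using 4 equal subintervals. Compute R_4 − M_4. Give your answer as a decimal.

241.11328125

R_4 = 1500.0390625.
M_4 = 1258.92578125.
R_4 − M_4 = 241.11328125.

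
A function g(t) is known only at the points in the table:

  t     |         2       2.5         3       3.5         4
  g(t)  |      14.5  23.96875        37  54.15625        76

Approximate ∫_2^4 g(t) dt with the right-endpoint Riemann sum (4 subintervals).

95.5625

Δt = 0.5.
Sum = 0.5·[23.96875 + 37 + 54.15625 + 76] = 95.5625.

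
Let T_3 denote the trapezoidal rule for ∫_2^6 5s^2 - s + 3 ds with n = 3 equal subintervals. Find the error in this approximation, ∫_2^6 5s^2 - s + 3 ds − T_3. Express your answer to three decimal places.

Exact integral: ∫_2^6 f(s) ds ≈ 342.66667.
T_3 ≈ 348.59259.
Error ≈ 342.66667 − 348.59259 ≈ -5.926.

-5.926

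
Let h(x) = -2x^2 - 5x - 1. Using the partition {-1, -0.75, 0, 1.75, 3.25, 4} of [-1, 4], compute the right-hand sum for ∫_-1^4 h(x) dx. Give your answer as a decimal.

-125.4375

Subinterval widths: 0.25, 0.75, 1.75, 1.5, 0.75.
Right endpoints: -0.75, 0, 1.75, 3.25, 4.
h(-0.75) = 1.625, h(0) = -1, h(1.75) = -15.875, h(3.25) = -38.375, h(4) = -53.
Sum = Σ Δx_i · h(x_i).
Sum = -125.4375.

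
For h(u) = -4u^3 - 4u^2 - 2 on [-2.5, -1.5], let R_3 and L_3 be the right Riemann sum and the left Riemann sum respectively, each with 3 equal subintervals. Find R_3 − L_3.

-11

R_3 ≈ 10.53704.
L_3 ≈ 21.53704.
R_3 − L_3 = -11.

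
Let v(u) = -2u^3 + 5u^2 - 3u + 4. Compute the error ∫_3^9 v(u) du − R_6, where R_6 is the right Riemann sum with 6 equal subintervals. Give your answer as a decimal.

Exact integral: ∫_3^9 v(u) du = -2154.
R_6 = -2716.
Error = -2154 − (-2716) = 562.

562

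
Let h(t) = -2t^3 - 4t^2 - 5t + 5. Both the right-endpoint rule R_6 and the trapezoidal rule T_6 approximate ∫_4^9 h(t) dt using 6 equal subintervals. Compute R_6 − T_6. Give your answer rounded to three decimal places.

-672.917

R_6 ≈ -4874.46759.
T_6 ≈ -4201.55093.
R_6 − T_6 ≈ -672.917.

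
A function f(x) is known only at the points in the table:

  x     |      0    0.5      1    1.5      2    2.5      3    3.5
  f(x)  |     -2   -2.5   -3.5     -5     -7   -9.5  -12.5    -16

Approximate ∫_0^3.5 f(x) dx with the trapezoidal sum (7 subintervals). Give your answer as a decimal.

-24.5

Δx = 0.5.
T_7 = (0.5/2)·[(-2) + 2·(-2.5) + 2·(-3.5) + 2·(-5) + 2·(-7) + 2·(-9.5) + 2·(-12.5) + (-16)] = -24.5.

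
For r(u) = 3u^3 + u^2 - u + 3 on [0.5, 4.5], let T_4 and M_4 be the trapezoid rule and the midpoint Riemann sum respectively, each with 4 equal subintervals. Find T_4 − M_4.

T_4 = 355.5.
M_4 = 332.
T_4 − M_4 = 23.5.

23.5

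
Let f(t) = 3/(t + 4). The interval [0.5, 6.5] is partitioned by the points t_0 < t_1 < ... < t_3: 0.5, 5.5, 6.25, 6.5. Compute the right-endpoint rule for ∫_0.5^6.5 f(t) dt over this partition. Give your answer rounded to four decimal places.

Subinterval widths: 5, 0.75, 0.25.
Right endpoints: 5.5, 6.25, 6.5.
f(5.5) = 6/19, f(6.25) = 12/41, f(6.5) = 2/7.
Sum = Σ Δt_i · f(t_i).
Sum ≈ 1.8699.

1.8699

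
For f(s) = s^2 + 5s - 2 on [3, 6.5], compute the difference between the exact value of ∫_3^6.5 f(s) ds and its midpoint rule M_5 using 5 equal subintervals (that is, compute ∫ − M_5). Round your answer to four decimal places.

0.1429

Exact integral: ∫_3^6.5 f(s) ds ≈ 158.666667.
M_5 = 158.52375.
Error ≈ 158.666667 − 158.52375 ≈ 0.1429.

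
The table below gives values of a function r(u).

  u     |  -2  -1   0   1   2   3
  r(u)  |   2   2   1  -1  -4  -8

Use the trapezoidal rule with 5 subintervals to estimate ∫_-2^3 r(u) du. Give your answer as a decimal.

Δu = 1.
T_5 = (1/2)·[2 + 2·2 + 2·1 + 2·(-1) + 2·(-4) + (-8)] = -5.

-5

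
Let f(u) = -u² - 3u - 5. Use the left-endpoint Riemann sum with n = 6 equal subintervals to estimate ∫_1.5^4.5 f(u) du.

Δu = (4.5 − 1.5)/6 = 0.5.
Left endpoints: 1.5, 2, 2.5, 3, 3.5, 4.
f(1.5) = -11.75, f(2) = -15, f(2.5) = -18.75, f(3) = -23, f(3.5) = -27.75, f(4) = -33.
Sum = Δu · [f(1.5) + f(2) + f(2.5) + ...].
Sum = -64.625.

-64.625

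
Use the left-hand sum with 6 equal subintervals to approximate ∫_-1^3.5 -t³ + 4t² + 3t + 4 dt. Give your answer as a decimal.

Δt = (3.5 − (-1))/6 = 0.75.
Left endpoints: -1, -0.25, 0.5, 1.25, 2, 2.75.
f(-1) = 6, f(-0.25) = 3.515625, f(0.5) = 6.375, f(1.25) = 12.046875, f(2) = 18, f(2.75) = 21.703125.
Sum = Δt · [f(-1) + f(-0.25) + f(0.5) + ...].
Sum = 50.73046875.

50.73046875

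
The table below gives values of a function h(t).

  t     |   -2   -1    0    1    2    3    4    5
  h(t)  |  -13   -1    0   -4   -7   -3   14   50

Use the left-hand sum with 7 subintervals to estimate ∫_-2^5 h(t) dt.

-14

Δt = 1.
Sum = 1·[(-13) + (-1) + 0 + (-4) + (-7) + (-3) + 14] = -14.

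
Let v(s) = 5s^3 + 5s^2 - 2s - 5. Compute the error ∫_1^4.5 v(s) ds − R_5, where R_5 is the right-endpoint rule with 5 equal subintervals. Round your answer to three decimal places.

-202.176

Exact integral: ∫_1^4.5 v(s) ds ≈ 624.78646.
R_5 = 826.9625.
Error ≈ 624.78646 − 826.9625 ≈ -202.176.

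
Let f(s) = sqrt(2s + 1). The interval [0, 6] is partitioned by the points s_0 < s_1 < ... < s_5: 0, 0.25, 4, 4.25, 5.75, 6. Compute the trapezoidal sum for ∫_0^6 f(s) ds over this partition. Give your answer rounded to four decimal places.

14.8157

Subinterval widths: 0.25, 3.75, 0.25, 1.5, 0.25.
f(0) ≈ 1.0000, f(0.25) ≈ 1.2247, f(4) ≈ 3.0000, f(4.25) ≈ 3.0822, f(5.75) ≈ 3.5355, f(6) ≈ 3.6056.
On each subinterval the trapezoid contributes (Δs_i/2)·[f(s_{i-1}) + f(s_i)].
Sum ≈ 14.8157.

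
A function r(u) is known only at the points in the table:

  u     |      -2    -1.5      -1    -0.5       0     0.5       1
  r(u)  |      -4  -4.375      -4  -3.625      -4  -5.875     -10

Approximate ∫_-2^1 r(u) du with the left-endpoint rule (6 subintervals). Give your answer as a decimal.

Δu = 0.5.
Sum = 0.5·[(-4) + (-4.375) + (-4) + (-3.625) + (-4) + (-5.875)] = -12.9375.

-12.9375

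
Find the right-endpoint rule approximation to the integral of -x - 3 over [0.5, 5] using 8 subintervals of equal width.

Δx = (5 − 0.5)/8 = 0.5625.
Right endpoints: 1.0625, 1.625, 2.1875, 2.75, 3.3125, 3.875, 4.4375, 5.
f(1.0625) = -4.0625, f(1.625) = -4.625, f(2.1875) = -5.1875, f(2.75) = -5.75, f(3.3125) = -6.3125, f(3.875) = -6.875, f(4.4375) = -7.4375, f(5) = -8.
Sum = Δx · [f(1.0625) + f(1.625) + f(2.1875) + ...].
Sum = -27.140625.

-27.140625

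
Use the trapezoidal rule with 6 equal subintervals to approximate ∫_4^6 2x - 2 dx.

Δx = (6 − 4)/6 = 1/3.
f(4) = 6, f(13/3) = 20/3, f(14/3) = 22/3, f(5) = 8, f(16/3) = 26/3, f(17/3) = 28/3, f(6) = 10.
T_6 = (Δx/2)·[f(x_0) + 2f(x_1) + ... + 2f(x_{5}) + f(x_6)].
Sum = 16.

16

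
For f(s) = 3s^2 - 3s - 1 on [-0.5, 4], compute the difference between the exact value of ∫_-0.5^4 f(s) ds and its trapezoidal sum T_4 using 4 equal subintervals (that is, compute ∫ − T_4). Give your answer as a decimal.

Exact integral: ∫_-0.5^4 f(s) ds = 36.
T_4 = 38.84765625.
Error = 36 − 38.84765625 = -2.84765625.

-2.84765625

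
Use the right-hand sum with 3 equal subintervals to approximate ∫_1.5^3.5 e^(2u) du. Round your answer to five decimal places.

Δu = (3.5 − 1.5)/3 = 2/3.
Right endpoints: 13/6, 17/6, 3.5.
f(13/6) ≈ 76.19786, f(17/6) ≈ 289.06936, f(3.5) ≈ 1096.63316.
Sum = Δu · [f(13/6) + f(17/6) + f(3.5)].
Sum ≈ 974.60025.

974.60025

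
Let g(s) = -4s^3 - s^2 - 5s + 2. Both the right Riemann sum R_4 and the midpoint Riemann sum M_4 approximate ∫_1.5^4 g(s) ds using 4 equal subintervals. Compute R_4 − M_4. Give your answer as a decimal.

-92.28515625

R_4 = -390.0390625.
M_4 = -297.75390625.
R_4 − M_4 = -92.28515625.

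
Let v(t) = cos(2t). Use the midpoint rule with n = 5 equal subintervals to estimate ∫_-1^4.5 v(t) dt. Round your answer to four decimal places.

Δt = (4.5 − (-1))/5 = 1.1.
Midpoints: -0.45, 0.65, 1.75, 2.85, 3.95.
v(-0.45) ≈ 0.6216, v(0.65) ≈ 0.2675, v(1.75) ≈ -0.9365, v(2.85) ≈ 0.8347, v(3.95) ≈ -0.0460.
Sum = Δt · [v(-0.45) + v(0.65) + v(1.75) + v(2.85) + v(3.95)].
Sum ≈ 0.8155.

0.8155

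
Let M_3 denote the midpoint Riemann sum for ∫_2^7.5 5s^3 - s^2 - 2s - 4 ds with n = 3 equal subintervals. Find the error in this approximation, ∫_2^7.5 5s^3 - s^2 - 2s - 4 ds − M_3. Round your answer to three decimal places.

Exact integral: ∫_2^7.5 f(s) ds ≈ 3722.86979.
M_3 ≈ 3614.64902.
Error ≈ 3722.86979 − 3614.64902 ≈ 108.221.

108.221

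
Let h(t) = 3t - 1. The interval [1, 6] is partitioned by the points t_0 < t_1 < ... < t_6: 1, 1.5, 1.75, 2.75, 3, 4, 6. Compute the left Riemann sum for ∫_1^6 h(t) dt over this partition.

37.9375

Subinterval widths: 0.5, 0.25, 1, 0.25, 1, 2.
Left endpoints: 1, 1.5, 1.75, 2.75, 3, 4.
h(1) = 2, h(1.5) = 3.5, h(1.75) = 4.25, h(2.75) = 7.25, h(3) = 8, h(4) = 11.
Sum = Σ Δt_i · h(t_i).
Sum = 37.9375.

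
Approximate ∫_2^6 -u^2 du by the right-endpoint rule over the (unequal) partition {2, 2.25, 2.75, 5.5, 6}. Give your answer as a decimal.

-106.234375

Subinterval widths: 0.25, 0.5, 2.75, 0.5.
Right endpoints: 2.25, 2.75, 5.5, 6.
f(2.25) = -5.0625, f(2.75) = -7.5625, f(5.5) = -30.25, f(6) = -36.
Sum = Σ Δu_i · f(u_i).
Sum = -106.234375.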